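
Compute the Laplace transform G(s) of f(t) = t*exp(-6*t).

L{t} = 1!/s^2 = 1/s^2.
By the first shifting theorem, multiplying by e^(-6t) replaces s with s + 6.

G(s) = (s + 6)^(-2)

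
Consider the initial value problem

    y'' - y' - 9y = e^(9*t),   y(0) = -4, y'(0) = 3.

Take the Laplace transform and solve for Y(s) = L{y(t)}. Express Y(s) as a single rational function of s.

Transform both sides with L{·}.
With L{y''} = s^2 Y - s·y(0) - y'(0) and L{y'} = sY - y(0), with y(0) = -4, y'(0) = 3: the LHS transforms to (s^2 - s - 9)Y - (-4*s + 7).
The right side is L{e^(9*t)} = 1/(s - 9).
So (s^2 - s - 9)Y = 1/(s - 9) + (-4*s + 7).
Solve for Y(s) and write it as one ratio of polynomials.

Y(s) = (-4*s^2 + 43*s - 62)/(s^3 - 10*s^2 + 81)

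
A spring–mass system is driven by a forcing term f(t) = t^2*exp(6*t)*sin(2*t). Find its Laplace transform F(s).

F(s) = 4*(3*s^2 - 36*s + 104)/(s^2 - 12*s + 40)^3

L{sin(2t)} = 2/(s^2 + 4).
Multiplying by e^(6t) shifts s → s - 6, so L{exp(6*t)*sin(2*t)} = 2/((s - 6)^2 + 4).
Then apply L{t^2·g(t)} = (-1)^2 d^2/ds^2[G(s)] with G(s) = 2/((s - 6)^2 + 4):
differentiating 2 times and applying the sign gives 4*(3*s^2 - 36*s + 104)/(s^2 - 12*s + 40)^3.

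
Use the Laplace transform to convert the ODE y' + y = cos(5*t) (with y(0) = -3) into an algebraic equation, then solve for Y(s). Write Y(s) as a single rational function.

Y(s) = (-3*s^2 + s - 75)/(s^3 + s^2 + 25*s + 25)

Take the Laplace transform of both sides.
The derivative rules (L{y'} = sY - y(0) = sY - (-3)) turn the left side into (s + 1)Y - (-3).
The right side is L{cos(5*t)} = s/(s^2 + 25).
So (s + 1)Y = s/(s^2 + 25) + (-3).
Solve for Y(s) and write it as one ratio of polynomials.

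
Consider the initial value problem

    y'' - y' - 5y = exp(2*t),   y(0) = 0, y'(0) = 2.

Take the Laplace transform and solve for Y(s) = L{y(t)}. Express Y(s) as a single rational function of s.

Y(s) = (2*s - 3)/(s^3 - 3*s^2 - 3*s + 10)

Laplace-transform each side.
The derivative rules (L{y''} = s^2 Y - s·y(0) - y'(0) and L{y'} = sY - y(0), with y(0) = 0, y'(0) = 2) turn the left side into (s^2 - s - 5)Y - (2).
The right side is L{exp(2*t)} = 1/(s - 2).
So (s^2 - s - 5)Y = 1/(s - 2) + (2).
Divide through and combine into a single rational function.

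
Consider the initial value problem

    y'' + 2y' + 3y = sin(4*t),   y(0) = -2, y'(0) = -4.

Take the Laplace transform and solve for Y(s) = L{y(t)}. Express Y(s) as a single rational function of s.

Laplace-transform each side.
Using L{y''} = s^2 Y - s·y(0) - y'(0) and L{y'} = sY - y(0), with y(0) = -2, y'(0) = -4, the left side becomes (s^2 + 2*s + 3)Y - (-2*s - 8).
The right side is L{sin(4*t)} = 4/(s^2 + 16).
So (s^2 + 2*s + 3)Y = 4/(s^2 + 16) + (-2*s - 8).
Solve for Y(s) and write it as one ratio of polynomials.

Y(s) = (-2*s^3 - 8*s^2 - 32*s - 124)/(s^4 + 2*s^3 + 19*s^2 + 32*s + 48)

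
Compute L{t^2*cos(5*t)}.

2*s*(s^2 - 75)/(s^2 + 25)^3

L{cos(5t)} = s/(s^2 + 25).
Then apply L{t^2·g(t)} = (-1)^2 d^2/ds^2[H(s)] with H(s) = s/(s^2 + 25):
differentiating 2 times and applying the sign gives 2*s*(s^2 - 75)/(s^2 + 25)^3.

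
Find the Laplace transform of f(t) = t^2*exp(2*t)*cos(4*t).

2*(s - 2)*(s^2 - 4*s - 44)/(s^2 - 4*s + 20)^3

L{cos(4t)} = s/(s^2 + 16).
Multiplying by e^(2t) shifts s → s - 2, so L{exp(2*t)*cos(4*t)} = (s - 2)/((s - 2)^2 + 16).
Then apply L{t^2·g(t)} = (-1)^2 d^2/ds^2[G(s)] with G(s) = (s - 2)/((s - 2)^2 + 16):
differentiating 2 times and applying the sign gives 2*(s - 2)*(s^2 - 4*s - 44)/(s^2 - 4*s + 20)^3.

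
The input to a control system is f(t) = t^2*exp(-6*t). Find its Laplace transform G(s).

G(s) = 2/(s + 6)^3

L{e^(-6t)} = 1/(s + 6).
Then apply L{t^2·g(t)} = (-1)^2 d^2/ds^2[H(s)] with H(s) = 1/(s + 6):
differentiating 2 times and applying the sign gives 2/(s + 6)^3.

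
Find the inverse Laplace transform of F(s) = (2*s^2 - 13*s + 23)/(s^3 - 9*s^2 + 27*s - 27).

t^2*exp(3*t) - t*exp(3*t) + 2*exp(3*t)

Factor the denominator: s^3 - 9*s^2 + 27*s - 27 = (s - 3)^3.
Partial fraction decomposition gives [2/(s - 3)] + [-1/(s - 3)^2] + [2/(s - 3)^3].
Invert each term: 2/(s - 3) ↔ 2e^(3t); -1/(s - 3)^2 ↔ -t·e^(3t); 2/(s - 3)^3 ↔ (1)t^2·e^(3t).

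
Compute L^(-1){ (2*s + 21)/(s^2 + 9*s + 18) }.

5*exp(-3*t) - 3*exp(-6*t)

Factor the denominator: s^2 + 9*s + 18 = (s + 3)*(s + 6).
Partial fraction decomposition gives [-3/(s + 6)] + [5/(s + 3)].
Invert each term: -3/(s + 6) ↔ -3e^(-6t); 5/(s + 3) ↔ 5e^(-3t).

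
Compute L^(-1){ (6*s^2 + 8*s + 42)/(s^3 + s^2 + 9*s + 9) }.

Factor the denominator: s^3 + s^2 + 9*s + 9 = (s + 1)*(s^2 + 9).
Partial fraction decomposition gives [4/(s + 1)] + [2*s/(s^2 + 9)] + [6/(s^2 + 9)].
Invert each term: 4/(s + 1) ↔ 4e^(-t); 2·s/(s^2 + 9) ↔ 2cos(3t); 2·3/(s^2 + 9) ↔ 2sin(3t).

2*sin(3*t) + 2*cos(3*t) + 4*exp(-t)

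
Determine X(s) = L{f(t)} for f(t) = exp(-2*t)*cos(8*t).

L{cos(8t)} = s/(s^2 + 64).
By the first shifting theorem, multiplying by e^(-2t) replaces s with s + 2.

X(s) = (s + 2)/((s + 2)^2 + 64)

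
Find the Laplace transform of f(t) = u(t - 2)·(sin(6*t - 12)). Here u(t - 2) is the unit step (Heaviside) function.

By the second shifting theorem, L{u(t - c)·g(t - c)} = e^(-cs)·G(s) with c = 2 and G(s) = L{g(t)}.
L{sin(6t)} = 6/(s^2 + 36).

6*exp(-2*s)/(s^2 + 36)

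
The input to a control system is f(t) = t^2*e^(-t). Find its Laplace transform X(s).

X(s) = 2/(s + 1)^3

L{e^(-t)} = 1/(s + 1).
Then apply L{t^2·g(t)} = (-1)^2 d^2/ds^2[G(s)] with G(s) = 1/(s + 1):
differentiating 2 times and applying the sign gives 2/(s + 1)^3.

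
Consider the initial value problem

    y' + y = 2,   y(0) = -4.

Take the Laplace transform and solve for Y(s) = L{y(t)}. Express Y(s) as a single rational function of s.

Y(s) = (-4*s + 2)/(s^2 + s)

Laplace-transform each side.
The derivative rules (L{y'} = sY - y(0) = sY - (-4)) turn the left side into (s + 1)Y - (-4).
The right side is L{2} = 2/s.
So (s + 1)Y = 2/s + (-4).
Solve for Y(s) and write it as one ratio of polynomials.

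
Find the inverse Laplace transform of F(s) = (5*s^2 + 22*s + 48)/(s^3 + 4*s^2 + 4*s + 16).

Factor the denominator: s^3 + 4*s^2 + 4*s + 16 = (s + 4)*(s^2 + 4).
Partial fraction decomposition gives [2/(s + 4)] + [3*s/(s^2 + 4)] + [10/(s^2 + 4)].
Invert each term: 2/(s + 4) ↔ 2e^(-4t); 3·s/(s^2 + 4) ↔ 3cos(2t); 5·2/(s^2 + 4) ↔ 5sin(2t).

5*sin(2*t) + 3*cos(2*t) + 2*exp(-4*t)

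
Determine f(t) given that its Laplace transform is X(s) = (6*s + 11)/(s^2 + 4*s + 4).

f(t) = -t*exp(-2*t) + 6*exp(-2*t)

Factor the denominator: s^2 + 4*s + 4 = (s + 2)^2.
Partial fraction decomposition gives [6/(s + 2)] + [-1/(s + 2)^2].
Invert each term: 6/(s + 2) ↔ 6e^(-2t); -1/(s + 2)^2 ↔ -t·e^(-2t).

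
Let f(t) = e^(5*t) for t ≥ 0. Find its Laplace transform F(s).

F(s) = 1/(s - 5)

L{1} = 1/s.
By the first shifting theorem, multiplying by e^(5t) replaces s with s - 5.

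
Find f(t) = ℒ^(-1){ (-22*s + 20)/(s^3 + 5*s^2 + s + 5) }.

Factor the denominator: s^3 + 5*s^2 + s + 5 = (s + 5)*(s^2 + 1).
Partial fraction decomposition gives [5/(s + 5)] + [-5*s/(s^2 + 1)] + [3/(s^2 + 1)].
Invert each term: 5/(s + 5) ↔ 5e^(-5t); -5·s/(s^2 + 1) ↔ -5cos(t); 3·1/(s^2 + 1) ↔ 3sin(t).

f(t) = 3*sin(t) - 5*cos(t) + 5*exp(-5*t)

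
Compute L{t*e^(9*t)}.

L{e^(9t)} = 1/(s - 9).
Then apply L{t·g(t)} = -d/ds[H(s)] with H(s) = 1/(s - 9):
differentiating 1 time and applying the sign gives (s - 9)^(-2).

(s - 9)^(-2)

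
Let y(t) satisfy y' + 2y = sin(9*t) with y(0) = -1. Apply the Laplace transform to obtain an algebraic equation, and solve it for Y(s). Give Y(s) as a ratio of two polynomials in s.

Y(s) = (-s^2 - 72)/(s^3 + 2*s^2 + 81*s + 162)

Take the Laplace transform of both sides.
Using L{y'} = sY - y(0) = sY - (-1), the left side becomes (s + 2)Y - (-1).
The right side is L{sin(9*t)} = 9/(s^2 + 81).
So (s + 2)Y = 9/(s^2 + 81) + (-1).
Solve for Y(s) and write it as one ratio of polynomials.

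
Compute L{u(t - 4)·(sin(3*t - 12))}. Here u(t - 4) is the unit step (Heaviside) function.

3*exp(-4*s)/(s^2 + 9)

By the second shifting theorem, L{u(t - c)·g(t - c)} = e^(-cs)·G(s) with c = 4 and G(s) = L{g(t)}.
L{sin(3t)} = 3/(s^2 + 9).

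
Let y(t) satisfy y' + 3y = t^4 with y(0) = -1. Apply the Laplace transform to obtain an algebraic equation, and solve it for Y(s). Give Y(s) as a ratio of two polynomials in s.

Y(s) = (-s^5 + 24)/(s^6 + 3*s^5)

Take the Laplace transform of both sides.
The derivative rules (L{y'} = sY - y(0) = sY - (-1)) turn the left side into (s + 3)Y - (-1).
The right side is L{t^4} = 24/s^5.
So (s + 3)Y = 24/s^5 + (-1).
Divide through and combine into a single rational function.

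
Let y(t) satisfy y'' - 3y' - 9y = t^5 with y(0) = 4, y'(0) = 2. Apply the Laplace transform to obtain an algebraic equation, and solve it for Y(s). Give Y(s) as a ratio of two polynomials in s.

Laplace-transform each side.
Using L{y''} = s^2 Y - s·y(0) - y'(0) and L{y'} = sY - y(0), with y(0) = 4, y'(0) = 2, the left side becomes (s^2 - 3*s - 9)Y - (4*s - 10).
The right side is L{t^5} = 120/s^6.
So (s^2 - 3*s - 9)Y = 120/s^6 + (4*s - 10).
Solve for Y(s) and write it as one ratio of polynomials.

Y(s) = (4*s^7 - 10*s^6 + 120)/(s^8 - 3*s^7 - 9*s^6)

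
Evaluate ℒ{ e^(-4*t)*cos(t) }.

(s + 4)/((s + 4)^2 + 1)

L{cos(t)} = s/(s^2 + 1).
By the first shifting theorem, multiplying by e^(-4t) replaces s with s + 4.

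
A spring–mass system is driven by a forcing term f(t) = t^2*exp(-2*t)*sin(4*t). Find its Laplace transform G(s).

G(s) = 8*(3*s^2 + 12*s - 4)/(s^2 + 4*s + 20)^3

L{sin(4t)} = 4/(s^2 + 16).
Multiplying by e^(-2t) shifts s → s + 2, so L{exp(-2*t)*sin(4*t)} = 4/((s + 2)^2 + 16).
Then apply L{t^2·g(t)} = (-1)^2 d^2/ds^2[H(s)] with H(s) = 4/((s + 2)^2 + 16):
differentiating 2 times and applying the sign gives 8*(3*s^2 + 12*s - 4)/(s^2 + 4*s + 20)^3.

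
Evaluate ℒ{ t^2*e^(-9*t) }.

L{e^(-9t)} = 1/(s + 9).
Then apply L{t^2·g(t)} = (-1)^2 d^2/ds^2[G(s)] with G(s) = 1/(s + 9):
differentiating 2 times and applying the sign gives 2/(s + 9)^3.

2/(s + 9)^3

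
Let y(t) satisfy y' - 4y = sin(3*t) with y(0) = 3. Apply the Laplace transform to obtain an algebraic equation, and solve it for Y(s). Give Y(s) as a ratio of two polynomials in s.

Transform both sides with L{·}.
With L{y'} = sY - y(0) = sY - 3: the LHS transforms to (s - 4)Y - (3).
The right side is L{sin(3*t)} = 3/(s^2 + 9).
So (s - 4)Y = 3/(s^2 + 9) + (3).
Divide through and combine into a single rational function.

Y(s) = (3*s^2 + 30)/(s^3 - 4*s^2 + 9*s - 36)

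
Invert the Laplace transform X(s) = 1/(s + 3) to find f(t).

f(t) = exp(-3*t)

Since L{e^(-3t)} = 1/(s + 3), the inverse is e^(-3*t).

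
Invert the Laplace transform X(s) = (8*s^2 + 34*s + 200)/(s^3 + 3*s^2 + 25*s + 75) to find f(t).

f(t) = 5*sin(5*t) + 3*cos(5*t) + 5*exp(-3*t)

Factor the denominator: s^3 + 3*s^2 + 25*s + 75 = (s + 3)*(s^2 + 25).
Partial fraction decomposition gives [5/(s + 3)] + [3*s/(s^2 + 25)] + [25/(s^2 + 25)].
Invert each term: 5/(s + 3) ↔ 5e^(-3t); 3·s/(s^2 + 25) ↔ 3cos(5t); 5·5/(s^2 + 25) ↔ 5sin(5t).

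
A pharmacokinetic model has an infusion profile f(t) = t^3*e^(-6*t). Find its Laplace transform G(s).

G(s) = 6/(s + 6)^4

L{t^3} = 3!/s^4 = 6/s^4.
By the first shifting theorem, multiplying by e^(-6t) replaces s with s + 6.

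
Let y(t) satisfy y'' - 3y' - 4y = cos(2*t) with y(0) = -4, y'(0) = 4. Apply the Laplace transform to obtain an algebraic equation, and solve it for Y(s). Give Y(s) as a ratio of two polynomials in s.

Take the Laplace transform of both sides.
The derivative rules (L{y''} = s^2 Y - s·y(0) - y'(0) and L{y'} = sY - y(0), with y(0) = -4, y'(0) = 4) turn the left side into (s^2 - 3*s - 4)Y - (-4*s + 16).
The right side is L{cos(2*t)} = s/(s^2 + 4).
So (s^2 - 3*s - 4)Y = s/(s^2 + 4) + (-4*s + 16).
Isolate Y and clear denominators.

Y(s) = (-4*s^3 + 16*s^2 - 15*s + 64)/(s^4 - 3*s^3 - 12*s - 16)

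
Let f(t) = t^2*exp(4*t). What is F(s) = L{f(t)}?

L{e^(4t)} = 1/(s - 4).
Then apply L{t^2·g(t)} = (-1)^2 d^2/ds^2[G(s)] with G(s) = 1/(s - 4):
differentiating 2 times and applying the sign gives 2/(s - 4)^3.

F(s) = 2/(s - 4)^3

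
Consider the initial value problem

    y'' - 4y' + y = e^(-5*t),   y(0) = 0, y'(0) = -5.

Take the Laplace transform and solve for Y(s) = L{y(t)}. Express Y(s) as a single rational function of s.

Y(s) = (-5*s - 24)/(s^3 + s^2 - 19*s + 5)

Transform both sides with L{·}.
The derivative rules (L{y''} = s^2 Y - s·y(0) - y'(0) and L{y'} = sY - y(0), with y(0) = 0, y'(0) = -5) turn the left side into (s^2 - 4*s + 1)Y - (-5).
The right side is L{e^(-5*t)} = 1/(s + 5).
So (s^2 - 4*s + 1)Y = 1/(s + 5) + (-5).
Isolate Y and clear denominators.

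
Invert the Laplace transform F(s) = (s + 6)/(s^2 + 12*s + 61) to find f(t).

f(t) = exp(-6*t)*cos(5*t)

Rewrite the denominator: s^2 + 12*s + 61 = (s + 6)^2 + 25.
The form in (s + 6) signals a first-shifting-theorem factor e^(-6t).
Since L{cos(5t)} = s/(s^2 + 25), the inverse is exp(-6*t)*cos(5*t).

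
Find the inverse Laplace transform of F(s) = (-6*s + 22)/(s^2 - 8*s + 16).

-2*t*exp(4*t) - 6*exp(4*t)

Factor the denominator: s^2 - 8*s + 16 = (s - 4)^2.
Partial fraction decomposition gives [-6/(s - 4)] + [-2/(s - 4)^2].
Invert each term: -6/(s - 4) ↔ -6e^(4t); -2/(s - 4)^2 ↔ -2t·e^(4t).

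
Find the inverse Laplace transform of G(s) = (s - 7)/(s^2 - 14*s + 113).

Rewrite the denominator: s^2 - 14*s + 113 = (s - 7)^2 + 64.
The form in (s - 7) signals a first-shifting-theorem factor e^(7t).
Since L{cos(8t)} = s/(s^2 + 64), the inverse is e^(7*t)*cos(8*t).

exp(7*t)*cos(8*t)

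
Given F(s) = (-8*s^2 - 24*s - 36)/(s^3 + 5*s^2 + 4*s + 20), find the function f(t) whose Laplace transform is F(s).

Factor the denominator: s^3 + 5*s^2 + 4*s + 20 = (s + 5)*(s^2 + 4).
Partial fraction decomposition gives [-4/(s + 5)] + [-4*s/(s^2 + 4)] + [-4/(s^2 + 4)].
Invert each term: -4/(s + 5) ↔ -4e^(-5t); -4·s/(s^2 + 4) ↔ -4cos(2t); -2·2/(s^2 + 4) ↔ -2sin(2t).

f(t) = -2*sin(2*t) - 4*cos(2*t) - 4*exp(-5*t)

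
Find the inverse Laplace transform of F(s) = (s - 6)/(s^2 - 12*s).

Rewrite the denominator: s^2 - 12*s = (s - 6)^2 - 36.
The form in (s - 6) signals a first-shifting-theorem factor e^(6t).
Since L{cosh(6t)} = s/(s^2 - 36), the inverse is e^(6*t)*cosh(6*t).

exp(6*t)*cosh(6*t)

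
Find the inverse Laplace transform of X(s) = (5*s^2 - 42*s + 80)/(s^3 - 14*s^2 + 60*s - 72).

Factor the denominator: s^3 - 14*s^2 + 60*s - 72 = (s - 6)^2*(s - 2).
Partial fraction decomposition gives [4/(s - 6)] + [2/(s - 6)^2] + [1/(s - 2)].
Invert each term: 4/(s - 6) ↔ 4e^(6t); 2/(s - 6)^2 ↔ 2t·e^(6t); 1/(s - 2) ↔ e^(2t).

2*t*exp(6*t) + 4*exp(6*t) + exp(2*t)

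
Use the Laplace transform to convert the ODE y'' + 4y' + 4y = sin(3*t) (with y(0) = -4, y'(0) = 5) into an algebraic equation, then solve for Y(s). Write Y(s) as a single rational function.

Apply the Laplace transform to the equation.
With L{y''} = s^2 Y - s·y(0) - y'(0) and L{y'} = sY - y(0), with y(0) = -4, y'(0) = 5: the LHS transforms to (s^2 + 4*s + 4)Y - (-4*s - 11).
The right side is L{sin(3*t)} = 3/(s^2 + 9).
So (s^2 + 4*s + 4)Y = 3/(s^2 + 9) + (-4*s - 11).
Solve for Y(s) and write it as one ratio of polynomials.

Y(s) = (-4*s^3 - 11*s^2 - 36*s - 96)/(s^4 + 4*s^3 + 13*s^2 + 36*s + 36)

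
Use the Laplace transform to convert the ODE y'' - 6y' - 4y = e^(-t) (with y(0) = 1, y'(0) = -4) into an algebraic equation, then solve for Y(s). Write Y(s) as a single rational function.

Y(s) = (s^2 - 9*s - 9)/(s^3 - 5*s^2 - 10*s - 4)

Transform both sides with L{·}.
The derivative rules (L{y''} = s^2 Y - s·y(0) - y'(0) and L{y'} = sY - y(0), with y(0) = 1, y'(0) = -4) turn the left side into (s^2 - 6*s - 4)Y - (s - 10).
The right side is L{e^(-t)} = 1/(s + 1).
So (s^2 - 6*s - 4)Y = 1/(s + 1) + (s - 10).
Divide through and combine into a single rational function.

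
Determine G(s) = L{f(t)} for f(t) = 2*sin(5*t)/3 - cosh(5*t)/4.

G(s) = -s/(4*(s^2 - 25)) + 10/(3*(s^2 + 25))

The transform is linear, so treat each term independently.
(2/3)·[L{sin(5t)} = 5/(s^2 + 25)]; (-1/4)·[L{cosh(5t)} = s/(s^2 - 25)].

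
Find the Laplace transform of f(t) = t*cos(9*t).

(s - 9)*(s + 9)/(s^2 + 81)^2

L{cos(9t)} = s/(s^2 + 81).
Then apply L{t·g(t)} = -d/ds[G(s)] with G(s) = s/(s^2 + 81):
differentiating 1 time and applying the sign gives (s - 9)*(s + 9)/(s^2 + 81)^2.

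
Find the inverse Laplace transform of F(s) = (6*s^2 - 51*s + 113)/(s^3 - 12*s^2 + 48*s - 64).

Factor the denominator: s^3 - 12*s^2 + 48*s - 64 = (s - 4)^3.
Partial fraction decomposition gives [6/(s - 4)] + [-3/(s - 4)^2] + [5/(s - 4)^3].
Invert each term: 6/(s - 4) ↔ 6e^(4t); -3/(s - 4)^2 ↔ -3t·e^(4t); 5/(s - 4)^3 ↔ (5/2)t^2·e^(4t).

5*t^2*exp(4*t)/2 - 3*t*exp(4*t) + 6*exp(4*t)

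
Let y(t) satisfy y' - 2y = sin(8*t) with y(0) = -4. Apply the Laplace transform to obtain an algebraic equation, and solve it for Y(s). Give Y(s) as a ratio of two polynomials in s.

Y(s) = (-4*s^2 - 248)/(s^3 - 2*s^2 + 64*s - 128)

Transform both sides with L{·}.
With L{y'} = sY - y(0) = sY - (-4): the LHS transforms to (s - 2)Y - (-4).
The right side is L{sin(8*t)} = 8/(s^2 + 64).
So (s - 2)Y = 8/(s^2 + 64) + (-4).
Isolate Y and clear denominators.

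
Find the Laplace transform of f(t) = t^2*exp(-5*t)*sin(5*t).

10*(3*s^2 + 30*s + 50)/(s^2 + 10*s + 50)^3

L{sin(5t)} = 5/(s^2 + 25).
Multiplying by e^(-5t) shifts s → s + 5, so L{exp(-5*t)*sin(5*t)} = 5/((s + 5)^2 + 25).
Then apply L{t^2·g(t)} = (-1)^2 d^2/ds^2[G(s)] with G(s) = 5/((s + 5)^2 + 25):
differentiating 2 times and applying the sign gives 10*(3*s^2 + 30*s + 50)/(s^2 + 10*s + 50)^3.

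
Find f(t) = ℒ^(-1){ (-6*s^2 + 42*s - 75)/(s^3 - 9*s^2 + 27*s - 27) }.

Factor the denominator: s^3 - 9*s^2 + 27*s - 27 = (s - 3)^3.
Partial fraction decomposition gives [-6/(s - 3)] + [6/(s - 3)^2] + [-3/(s - 3)^3].
Invert each term: -6/(s - 3) ↔ -6e^(3t); 6/(s - 3)^2 ↔ 6t·e^(3t); -3/(s - 3)^3 ↔ (-3/2)t^2·e^(3t).

f(t) = -3*t^2*exp(3*t)/2 + 6*t*exp(3*t) - 6*exp(3*t)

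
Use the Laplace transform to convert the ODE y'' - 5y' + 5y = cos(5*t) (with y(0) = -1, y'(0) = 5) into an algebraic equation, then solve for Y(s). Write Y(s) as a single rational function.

Y(s) = (-s^3 + 10*s^2 - 24*s + 250)/(s^4 - 5*s^3 + 30*s^2 - 125*s + 125)

Transform both sides with L{·}.
With L{y''} = s^2 Y - s·y(0) - y'(0) and L{y'} = sY - y(0), with y(0) = -1, y'(0) = 5: the LHS transforms to (s^2 - 5*s + 5)Y - (-s + 10).
The right side is L{cos(5*t)} = s/(s^2 + 25).
So (s^2 - 5*s + 5)Y = s/(s^2 + 25) + (-s + 10).
Solve for Y(s) and write it as one ratio of polynomials.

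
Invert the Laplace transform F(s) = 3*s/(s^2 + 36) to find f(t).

Since L{cos(6t)} = s/(s^2 + 36), the inverse is cos(6*t), scaled by 3.

f(t) = 3*cos(6*t)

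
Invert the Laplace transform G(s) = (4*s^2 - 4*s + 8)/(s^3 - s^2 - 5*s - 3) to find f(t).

f(t) = -4*t*exp(-t) + 2*exp(3*t) + 2*exp(-t)

Factor the denominator: s^3 - s^2 - 5*s - 3 = (s - 3)*(s + 1)^2.
Partial fraction decomposition gives [2/(s + 1)] + [-4/(s + 1)^2] + [2/(s - 3)].
Invert each term: 2/(s + 1) ↔ 2e^(-t); -4/(s + 1)^2 ↔ -4t·e^(-t); 2/(s - 3) ↔ 2e^(3t).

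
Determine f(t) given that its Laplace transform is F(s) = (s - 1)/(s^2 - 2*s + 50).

Rewrite the denominator: s^2 - 2*s + 50 = (s - 1)^2 + 49.
The form in (s - 1) signals a first-shifting-theorem factor e^(t).
Since L{cos(7t)} = s/(s^2 + 49), the inverse is exp(t)*cos(7*t).

f(t) = exp(t)*cos(7*t)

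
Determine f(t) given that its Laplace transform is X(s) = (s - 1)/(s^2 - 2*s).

Rewrite the denominator: s^2 - 2*s = (s - 1)^2 - 1.
The form in (s - 1) signals a first-shifting-theorem factor e^(t).
Since L{cosh(t)} = s/(s^2 - 1), the inverse is exp(t)*cosh(t).

f(t) = exp(t)*cosh(t)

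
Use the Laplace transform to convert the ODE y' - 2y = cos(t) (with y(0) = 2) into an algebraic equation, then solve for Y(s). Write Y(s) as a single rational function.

Y(s) = (2*s^2 + s + 2)/(s^3 - 2*s^2 + s - 2)

Transform both sides with L{·}.
Using L{y'} = sY - y(0) = sY - 2, the left side becomes (s - 2)Y - (2).
The right side is L{cos(t)} = s/(s^2 + 1).
So (s - 2)Y = s/(s^2 + 1) + (2).
Isolate Y and clear denominators.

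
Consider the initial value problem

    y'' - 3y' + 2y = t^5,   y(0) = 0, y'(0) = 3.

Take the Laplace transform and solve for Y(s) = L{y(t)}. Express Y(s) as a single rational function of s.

Apply the Laplace transform to the equation.
With L{y''} = s^2 Y - s·y(0) - y'(0) and L{y'} = sY - y(0), with y(0) = 0, y'(0) = 3: the LHS transforms to (s^2 - 3*s + 2)Y - (3).
The right side is L{t^5} = 120/s^6.
So (s^2 - 3*s + 2)Y = 120/s^6 + (3).
Divide through and combine into a single rational function.

Y(s) = (3*s^6 + 120)/(s^8 - 3*s^7 + 2*s^6)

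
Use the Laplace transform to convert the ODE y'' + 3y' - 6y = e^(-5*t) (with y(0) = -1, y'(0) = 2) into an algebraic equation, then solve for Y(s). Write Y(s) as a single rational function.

Take the Laplace transform of both sides.
The derivative rules (L{y''} = s^2 Y - s·y(0) - y'(0) and L{y'} = sY - y(0), with y(0) = -1, y'(0) = 2) turn the left side into (s^2 + 3*s - 6)Y - (-s - 1).
The right side is L{e^(-5*t)} = 1/(s + 5).
So (s^2 + 3*s - 6)Y = 1/(s + 5) + (-s - 1).
Isolate Y and clear denominators.

Y(s) = (-s^2 - 6*s - 4)/(s^3 + 8*s^2 + 9*s - 30)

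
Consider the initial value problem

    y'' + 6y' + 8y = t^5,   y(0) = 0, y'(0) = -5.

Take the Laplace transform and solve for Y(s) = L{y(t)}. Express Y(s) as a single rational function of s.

Y(s) = (-5*s^6 + 120)/(s^8 + 6*s^7 + 8*s^6)

Transform both sides with L{·}.
The derivative rules (L{y''} = s^2 Y - s·y(0) - y'(0) and L{y'} = sY - y(0), with y(0) = 0, y'(0) = -5) turn the left side into (s^2 + 6*s + 8)Y - (-5).
The right side is L{t^5} = 120/s^6.
So (s^2 + 6*s + 8)Y = 120/s^6 + (-5).
Solve for Y(s) and write it as one ratio of polynomials.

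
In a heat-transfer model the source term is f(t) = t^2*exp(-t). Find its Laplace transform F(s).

F(s) = 2/(s + 1)^3

L{e^(-t)} = 1/(s + 1).
Then apply L{t^2·g(t)} = (-1)^2 d^2/ds^2[G(s)] with G(s) = 1/(s + 1):
differentiating 2 times and applying the sign gives 2/(s + 1)^3.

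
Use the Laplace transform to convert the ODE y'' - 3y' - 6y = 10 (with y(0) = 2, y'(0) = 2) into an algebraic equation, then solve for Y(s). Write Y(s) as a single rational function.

Y(s) = (2*s^2 - 4*s + 10)/(s^3 - 3*s^2 - 6*s)

Take the Laplace transform of both sides.
With L{y''} = s^2 Y - s·y(0) - y'(0) and L{y'} = sY - y(0), with y(0) = 2, y'(0) = 2: the LHS transforms to (s^2 - 3*s - 6)Y - (2*s - 4).
The right side is L{10} = 10/s.
So (s^2 - 3*s - 6)Y = 10/s + (2*s - 4).
Divide through and combine into a single rational function.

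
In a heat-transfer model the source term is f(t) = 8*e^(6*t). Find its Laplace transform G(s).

L{8} = 8/s.
By the first shifting theorem, multiplying by e^(6t) replaces s with s - 6.

G(s) = 8/(s - 6)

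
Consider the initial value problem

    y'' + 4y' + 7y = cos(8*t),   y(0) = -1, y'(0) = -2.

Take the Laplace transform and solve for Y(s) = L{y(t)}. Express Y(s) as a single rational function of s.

Y(s) = (-s^3 - 6*s^2 - 63*s - 384)/(s^4 + 4*s^3 + 71*s^2 + 256*s + 448)

Take the Laplace transform of both sides.
Using L{y''} = s^2 Y - s·y(0) - y'(0) and L{y'} = sY - y(0), with y(0) = -1, y'(0) = -2, the left side becomes (s^2 + 4*s + 7)Y - (-s - 6).
The right side is L{cos(8*t)} = s/(s^2 + 64).
So (s^2 + 4*s + 7)Y = s/(s^2 + 64) + (-s - 6).
Solve for Y(s) and write it as one ratio of polynomials.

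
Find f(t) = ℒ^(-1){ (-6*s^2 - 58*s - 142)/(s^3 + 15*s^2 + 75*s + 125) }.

Factor the denominator: s^3 + 15*s^2 + 75*s + 125 = (s + 5)^3.
Partial fraction decomposition gives [-6/(s + 5)] + [2/(s + 5)^2] + [-2/(s + 5)^3].
Invert each term: -6/(s + 5) ↔ -6e^(-5t); 2/(s + 5)^2 ↔ 2t·e^(-5t); -2/(s + 5)^3 ↔ (-1)t^2·e^(-5t).

f(t) = -t^2*exp(-5*t) + 2*t*exp(-5*t) - 6*exp(-5*t)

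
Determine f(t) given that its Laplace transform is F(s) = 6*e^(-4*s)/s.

f(t) = Heaviside(t - 4)*(6)

The factor e^(-4s) signals a time shift by c = 4 (second shifting theorem).
L{6} = 6/s, so L^-1{6/s} = 6.
Hence the inverse is u(t - 4) times that function evaluated at t - 4.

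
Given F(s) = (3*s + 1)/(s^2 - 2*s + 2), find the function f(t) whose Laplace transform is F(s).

Complete the square in the denominator: s^2 - 2*s + 2 = (s - 1)^2 + 1^2.
Split the numerator to match: 3*s + 1 = 3·(s - 1) + 4·1.
Invert each term: 3·(s - 1)/((s - 1)^2 + 1) ↔ 3e^(t)cos(t); 4·1/((s - 1)^2 + 1) ↔ 4e^(t)sin(t).

f(t) = 4*exp(t)*sin(t) + 3*exp(t)*cos(t)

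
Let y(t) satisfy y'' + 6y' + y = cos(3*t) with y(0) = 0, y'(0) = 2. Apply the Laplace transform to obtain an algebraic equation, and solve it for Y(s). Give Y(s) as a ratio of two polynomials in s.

Transform both sides with L{·}.
The derivative rules (L{y''} = s^2 Y - s·y(0) - y'(0) and L{y'} = sY - y(0), with y(0) = 0, y'(0) = 2) turn the left side into (s^2 + 6*s + 1)Y - (2).
The right side is L{cos(3*t)} = s/(s^2 + 9).
So (s^2 + 6*s + 1)Y = s/(s^2 + 9) + (2).
Divide through and combine into a single rational function.

Y(s) = (2*s^2 + s + 18)/(s^4 + 6*s^3 + 10*s^2 + 54*s + 9)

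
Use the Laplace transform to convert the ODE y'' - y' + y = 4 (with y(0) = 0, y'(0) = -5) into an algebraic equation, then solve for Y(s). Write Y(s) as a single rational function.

Y(s) = (-5*s + 4)/(s^3 - s^2 + s)

Take the Laplace transform of both sides.
Using L{y''} = s^2 Y - s·y(0) - y'(0) and L{y'} = sY - y(0), with y(0) = 0, y'(0) = -5, the left side becomes (s^2 - s + 1)Y - (-5).
The right side is L{4} = 4/s.
So (s^2 - s + 1)Y = 4/s + (-5).
Solve for Y(s) and write it as one ratio of polynomials.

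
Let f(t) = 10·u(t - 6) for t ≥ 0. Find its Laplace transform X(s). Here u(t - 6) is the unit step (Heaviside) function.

By the second shifting theorem, L{u(t - c)·g(t - c)} = e^(-cs)·G(s) with c = 6 and G(s) = L{g(t)}.
L{10} = 10/s.

X(s) = 10*exp(-6*s)/s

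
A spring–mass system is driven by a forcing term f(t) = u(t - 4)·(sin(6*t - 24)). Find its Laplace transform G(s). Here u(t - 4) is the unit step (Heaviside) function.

By the second shifting theorem, L{u(t - c)·g(t - c)} = e^(-cs)·H(s) with c = 4 and H(s) = L{g(t)}.
L{sin(6t)} = 6/(s^2 + 36).

G(s) = 6*exp(-4*s)/(s^2 + 36)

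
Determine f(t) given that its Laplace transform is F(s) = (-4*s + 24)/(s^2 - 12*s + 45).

Rewrite the denominator: s^2 - 12*s + 45 = (s - 6)^2 + 9.
The form in (s - 6) signals a first-shifting-theorem factor e^(6t).
Since L{cos(3t)} = s/(s^2 + 9), the inverse is exp(6*t)*cos(3*t), scaled by -4.

f(t) = -4*exp(6*t)*cos(3*t)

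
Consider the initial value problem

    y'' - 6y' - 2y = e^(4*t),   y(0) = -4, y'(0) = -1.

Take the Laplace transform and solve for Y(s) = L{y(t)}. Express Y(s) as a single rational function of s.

Y(s) = (-4*s^2 + 39*s - 91)/(s^3 - 10*s^2 + 22*s + 8)

Apply the Laplace transform to the equation.
With L{y''} = s^2 Y - s·y(0) - y'(0) and L{y'} = sY - y(0), with y(0) = -4, y'(0) = -1: the LHS transforms to (s^2 - 6*s - 2)Y - (-4*s + 23).
The right side is L{e^(4*t)} = 1/(s - 4).
So (s^2 - 6*s - 2)Y = 1/(s - 4) + (-4*s + 23).
Solve for Y(s) and write it as one ratio of polynomials.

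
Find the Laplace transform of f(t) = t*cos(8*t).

L{cos(8t)} = s/(s^2 + 64).
Then apply L{t·g(t)} = -d/ds[H(s)] with H(s) = s/(s^2 + 64):
differentiating 1 time and applying the sign gives (s - 8)*(s + 8)/(s^2 + 64)^2.

(s - 8)*(s + 8)/(s^2 + 64)^2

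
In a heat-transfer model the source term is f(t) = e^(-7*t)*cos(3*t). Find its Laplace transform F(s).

F(s) = (s + 7)/((s + 7)^2 + 9)

L{cos(3t)} = s/(s^2 + 9).
By the first shifting theorem, multiplying by e^(-7t) replaces s with s + 7.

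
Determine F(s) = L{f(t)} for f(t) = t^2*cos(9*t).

L{cos(9t)} = s/(s^2 + 81).
Then apply L{t^2·g(t)} = (-1)^2 d^2/ds^2[G(s)] with G(s) = s/(s^2 + 81):
differentiating 2 times and applying the sign gives 2*s*(s^2 - 243)/(s^2 + 81)^3.

F(s) = 2*s*(s^2 - 243)/(s^2 + 81)^3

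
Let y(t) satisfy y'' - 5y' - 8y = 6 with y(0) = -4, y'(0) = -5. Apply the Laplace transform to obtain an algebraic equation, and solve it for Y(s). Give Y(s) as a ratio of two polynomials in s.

Laplace-transform each side.
Using L{y''} = s^2 Y - s·y(0) - y'(0) and L{y'} = sY - y(0), with y(0) = -4, y'(0) = -5, the left side becomes (s^2 - 5*s - 8)Y - (-4*s + 15).
The right side is L{6} = 6/s.
So (s^2 - 5*s - 8)Y = 6/s + (-4*s + 15).
Divide through and combine into a single rational function.

Y(s) = (-4*s^2 + 15*s + 6)/(s^3 - 5*s^2 - 8*s)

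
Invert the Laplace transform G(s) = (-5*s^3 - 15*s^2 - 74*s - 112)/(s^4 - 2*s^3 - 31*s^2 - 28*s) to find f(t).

f(t) = -5*exp(7*t) + 4 - 2*exp(-t) - 2*exp(-4*t)

Factor the denominator: s^4 - 2*s^3 - 31*s^2 - 28*s = s*(s - 7)*(s + 1)*(s + 4).
Partial fraction decomposition gives [4/s] + [-2/(s + 1)] + [-2/(s + 4)] + [-5/(s - 7)].
Invert each term: 4/(s - 0) ↔ 4e^(0t); -2/(s + 1) ↔ -2e^(-t); -2/(s + 4) ↔ -2e^(-4t); -5/(s - 7) ↔ -5e^(7t).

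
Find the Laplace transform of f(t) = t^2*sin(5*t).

L{sin(5t)} = 5/(s^2 + 25).
Then apply L{t^2·g(t)} = (-1)^2 d^2/ds^2[G(s)] with G(s) = 5/(s^2 + 25):
differentiating 2 times and applying the sign gives 10*(3*s^2 - 25)/(s^2 + 25)^3.

10*(3*s^2 - 25)/(s^2 + 25)^3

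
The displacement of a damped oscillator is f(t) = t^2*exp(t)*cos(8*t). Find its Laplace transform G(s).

L{cos(8t)} = s/(s^2 + 64).
Multiplying by e^(t) shifts s → s - 1, so L{exp(t)*cos(8*t)} = (s - 1)/((s - 1)^2 + 64).
Then apply L{t^2·g(t)} = (-1)^2 d^2/ds^2[H(s)] with H(s) = (s - 1)/((s - 1)^2 + 64):
differentiating 2 times and applying the sign gives 2*(s - 1)*(s^2 - 2*s - 191)/(s^2 - 2*s + 65)^3.

G(s) = 2*(s - 1)*(s^2 - 2*s - 191)/(s^2 - 2*s + 65)^3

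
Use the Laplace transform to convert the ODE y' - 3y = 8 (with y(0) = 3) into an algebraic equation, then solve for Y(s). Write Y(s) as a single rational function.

Y(s) = (3*s + 8)/(s^2 - 3*s)

Apply the Laplace transform to the equation.
Using L{y'} = sY - y(0) = sY - 3, the left side becomes (s - 3)Y - (3).
The right side is L{8} = 8/s.
So (s - 3)Y = 8/s + (3).
Divide through and combine into a single rational function.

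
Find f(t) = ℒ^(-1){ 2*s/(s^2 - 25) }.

f(t) = 2*cosh(5*t)

Since L{cosh(5t)} = s/(s^2 - 25), the inverse is cosh(5*t), scaled by 2.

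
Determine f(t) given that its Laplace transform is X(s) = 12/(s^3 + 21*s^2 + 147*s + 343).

Rewrite the denominator: s^3 + 21*s^2 + 147*s + 343 = (s + 7)^3.
The form in (s + 7) signals a first-shifting-theorem factor e^(-7t).
Since L{t^2} = 2!/s^3 = 2/s^3, the inverse is t^2*e^(-7*t), scaled by 6.

f(t) = 6*t^2*exp(-7*t)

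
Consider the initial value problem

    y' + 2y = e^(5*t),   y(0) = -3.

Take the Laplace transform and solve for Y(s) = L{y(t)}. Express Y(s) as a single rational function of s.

Y(s) = (-3*s + 16)/(s^2 - 3*s - 10)

Laplace-transform each side.
The derivative rules (L{y'} = sY - y(0) = sY - (-3)) turn the left side into (s + 2)Y - (-3).
The right side is L{e^(5*t)} = 1/(s - 5).
So (s + 2)Y = 1/(s - 5) + (-3).
Divide through and combine into a single rational function.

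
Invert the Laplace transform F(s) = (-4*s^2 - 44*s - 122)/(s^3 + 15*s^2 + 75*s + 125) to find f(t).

Factor the denominator: s^3 + 15*s^2 + 75*s + 125 = (s + 5)^3.
Partial fraction decomposition gives [-4/(s + 5)] + [-4/(s + 5)^2] + [-2/(s + 5)^3].
Invert each term: -4/(s + 5) ↔ -4e^(-5t); -4/(s + 5)^2 ↔ -4t·e^(-5t); -2/(s + 5)^3 ↔ (-1)t^2·e^(-5t).

f(t) = -t^2*exp(-5*t) - 4*t*exp(-5*t) - 4*exp(-5*t)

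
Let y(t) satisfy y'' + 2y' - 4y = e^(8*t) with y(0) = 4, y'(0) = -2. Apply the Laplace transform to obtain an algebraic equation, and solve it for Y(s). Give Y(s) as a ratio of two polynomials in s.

Y(s) = (4*s^2 - 26*s - 47)/(s^3 - 6*s^2 - 20*s + 32)

Laplace-transform each side.
Using L{y''} = s^2 Y - s·y(0) - y'(0) and L{y'} = sY - y(0), with y(0) = 4, y'(0) = -2, the left side becomes (s^2 + 2*s - 4)Y - (4*s + 6).
The right side is L{e^(8*t)} = 1/(s - 8).
So (s^2 + 2*s - 4)Y = 1/(s - 8) + (4*s + 6).
Solve for Y(s) and write it as one ratio of polynomials.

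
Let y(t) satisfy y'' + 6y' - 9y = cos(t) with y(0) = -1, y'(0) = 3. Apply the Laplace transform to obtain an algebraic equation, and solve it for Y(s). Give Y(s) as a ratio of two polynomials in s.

Y(s) = (-s^3 - 3*s^2 - 3)/(s^4 + 6*s^3 - 8*s^2 + 6*s - 9)

Transform both sides with L{·}.
With L{y''} = s^2 Y - s·y(0) - y'(0) and L{y'} = sY - y(0), with y(0) = -1, y'(0) = 3: the LHS transforms to (s^2 + 6*s - 9)Y - (-s - 3).
The right side is L{cos(t)} = s/(s^2 + 1).
So (s^2 + 6*s - 9)Y = s/(s^2 + 1) + (-s - 3).
Solve for Y(s) and write it as one ratio of polynomials.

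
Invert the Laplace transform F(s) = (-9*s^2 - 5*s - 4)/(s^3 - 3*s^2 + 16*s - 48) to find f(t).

f(t) = -4*exp(3*t) - 5*sin(4*t) - 5*cos(4*t)

Factor the denominator: s^3 - 3*s^2 + 16*s - 48 = (s - 3)*(s^2 + 16).
Partial fraction decomposition gives [-4/(s - 3)] + [-5*s/(s^2 + 16)] + [-20/(s^2 + 16)].
Invert each term: -4/(s - 3) ↔ -4e^(3t); -5·s/(s^2 + 16) ↔ -5cos(4t); -5·4/(s^2 + 16) ↔ -5sin(4t).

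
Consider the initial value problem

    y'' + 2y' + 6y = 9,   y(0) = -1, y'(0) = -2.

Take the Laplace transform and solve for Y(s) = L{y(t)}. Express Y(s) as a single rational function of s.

Y(s) = (-s^2 - 4*s + 9)/(s^3 + 2*s^2 + 6*s)

Apply the Laplace transform to the equation.
With L{y''} = s^2 Y - s·y(0) - y'(0) and L{y'} = sY - y(0), with y(0) = -1, y'(0) = -2: the LHS transforms to (s^2 + 2*s + 6)Y - (-s - 4).
The right side is L{9} = 9/s.
So (s^2 + 2*s + 6)Y = 9/s + (-s - 4).
Solve for Y(s) and write it as one ratio of polynomials.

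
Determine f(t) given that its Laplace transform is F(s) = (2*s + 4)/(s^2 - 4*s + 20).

f(t) = 2*exp(2*t)*sin(4*t) + 2*exp(2*t)*cos(4*t)

Complete the square in the denominator: s^2 - 4*s + 20 = (s - 2)^2 + 4^2.
Split the numerator to match: 2*s + 4 = 2·(s - 2) + 2·4.
Invert each term: 2·(s - 2)/((s - 2)^2 + 16) ↔ 2e^(2t)cos(4t); 2·4/((s - 2)^2 + 16) ↔ 2e^(2t)sin(4t).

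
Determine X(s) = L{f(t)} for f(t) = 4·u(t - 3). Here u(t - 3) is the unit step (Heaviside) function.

By the second shifting theorem, L{u(t - c)·g(t - c)} = e^(-cs)·G(s) with c = 3 and G(s) = L{g(t)}.
L{4} = 4/s.

X(s) = 4*exp(-3*s)/s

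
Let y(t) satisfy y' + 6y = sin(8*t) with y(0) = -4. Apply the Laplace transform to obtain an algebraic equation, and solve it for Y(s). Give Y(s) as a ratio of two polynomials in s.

Y(s) = (-4*s^2 - 248)/(s^3 + 6*s^2 + 64*s + 384)

Apply the Laplace transform to the equation.
Using L{y'} = sY - y(0) = sY - (-4), the left side becomes (s + 6)Y - (-4).
The right side is L{sin(8*t)} = 8/(s^2 + 64).
So (s + 6)Y = 8/(s^2 + 64) + (-4).
Isolate Y and clear denominators.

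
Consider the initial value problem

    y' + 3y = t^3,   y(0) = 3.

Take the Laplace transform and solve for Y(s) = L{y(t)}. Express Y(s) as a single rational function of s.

Y(s) = (3*s^4 + 6)/(s^5 + 3*s^4)

Apply the Laplace transform to the equation.
With L{y'} = sY - y(0) = sY - 3: the LHS transforms to (s + 3)Y - (3).
The right side is L{t^3} = 6/s^4.
So (s + 3)Y = 6/s^4 + (3).
Divide through and combine into a single rational function.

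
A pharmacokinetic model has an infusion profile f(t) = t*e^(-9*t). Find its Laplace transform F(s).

F(s) = (s + 9)^(-2)

L{e^(-9t)} = 1/(s + 9).
Then apply L{t·g(t)} = -d/ds[G(s)] with G(s) = 1/(s + 9):
differentiating 1 time and applying the sign gives (s + 9)^(-2).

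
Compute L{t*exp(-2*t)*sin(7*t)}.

14*(s + 2)/(s^2 + 4*s + 53)^2

L{sin(7t)} = 7/(s^2 + 49).
Multiplying by e^(-2t) shifts s → s + 2, so L{exp(-2*t)*sin(7*t)} = 7/((s + 2)^2 + 49).
Then apply L{t·g(t)} = -d/ds[H(s)] with H(s) = 7/((s + 2)^2 + 49):
differentiating 1 time and applying the sign gives 14*(s + 2)/(s^2 + 4*s + 53)^2.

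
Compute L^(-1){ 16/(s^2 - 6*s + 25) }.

4*exp(3*t)*sin(4*t)

Rewrite the denominator: s^2 - 6*s + 25 = (s - 3)^2 + 16.
The form in (s - 3) signals a first-shifting-theorem factor e^(3t).
Since L{sin(4t)} = 4/(s^2 + 16), the inverse is e^(3*t)*sin(4*t), scaled by 4.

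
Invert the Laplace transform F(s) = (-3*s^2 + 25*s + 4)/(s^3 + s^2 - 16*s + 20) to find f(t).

f(t) = 6*t*exp(2*t) + exp(2*t) - 4*exp(-5*t)

Factor the denominator: s^3 + s^2 - 16*s + 20 = (s - 2)^2*(s + 5).
Partial fraction decomposition gives [1/(s - 2)] + [6/(s - 2)^2] + [-4/(s + 5)].
Invert each term: 1/(s - 2) ↔ e^(2t); 6/(s - 2)^2 ↔ 6t·e^(2t); -4/(s + 5) ↔ -4e^(-5t).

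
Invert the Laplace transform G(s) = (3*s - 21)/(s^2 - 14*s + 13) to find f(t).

Rewrite the denominator: s^2 - 14*s + 13 = (s - 7)^2 - 36.
The form in (s - 7) signals a first-shifting-theorem factor e^(7t).
Since L{cosh(6t)} = s/(s^2 - 36), the inverse is exp(7*t)*cosh(6*t), scaled by 3.

f(t) = 3*exp(7*t)*cosh(6*t)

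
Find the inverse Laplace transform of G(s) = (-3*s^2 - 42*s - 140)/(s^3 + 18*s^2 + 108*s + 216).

2*t^2*exp(-6*t) - 6*t*exp(-6*t) - 3*exp(-6*t)

Factor the denominator: s^3 + 18*s^2 + 108*s + 216 = (s + 6)^3.
Partial fraction decomposition gives [-3/(s + 6)] + [-6/(s + 6)^2] + [4/(s + 6)^3].
Invert each term: -3/(s + 6) ↔ -3e^(-6t); -6/(s + 6)^2 ↔ -6t·e^(-6t); 4/(s + 6)^3 ↔ (2)t^2·e^(-6t).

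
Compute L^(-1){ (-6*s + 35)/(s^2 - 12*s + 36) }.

-t*exp(6*t) - 6*exp(6*t)

Factor the denominator: s^2 - 12*s + 36 = (s - 6)^2.
Partial fraction decomposition gives [-6/(s - 6)] + [-1/(s - 6)^2].
Invert each term: -6/(s - 6) ↔ -6e^(6t); -1/(s - 6)^2 ↔ -t·e^(6t).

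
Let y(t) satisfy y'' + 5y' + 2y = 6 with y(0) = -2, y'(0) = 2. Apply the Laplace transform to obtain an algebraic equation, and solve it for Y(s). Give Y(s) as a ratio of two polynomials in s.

Y(s) = (-2*s^2 - 8*s + 6)/(s^3 + 5*s^2 + 2*s)

Laplace-transform each side.
Using L{y''} = s^2 Y - s·y(0) - y'(0) and L{y'} = sY - y(0), with y(0) = -2, y'(0) = 2, the left side becomes (s^2 + 5*s + 2)Y - (-2*s - 8).
The right side is L{6} = 6/s.
So (s^2 + 5*s + 2)Y = 6/s + (-2*s - 8).
Isolate Y and clear denominators.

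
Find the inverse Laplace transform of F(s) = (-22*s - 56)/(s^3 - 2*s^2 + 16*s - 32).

-5*exp(2*t) - 3*sin(4*t) + 5*cos(4*t)

Factor the denominator: s^3 - 2*s^2 + 16*s - 32 = (s - 2)*(s^2 + 16).
Partial fraction decomposition gives [-5/(s - 2)] + [5*s/(s^2 + 16)] + [-12/(s^2 + 16)].
Invert each term: -5/(s - 2) ↔ -5e^(2t); 5·s/(s^2 + 16) ↔ 5cos(4t); -3·4/(s^2 + 16) ↔ -3sin(4t).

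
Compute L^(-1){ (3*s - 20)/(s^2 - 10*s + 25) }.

-5*t*exp(5*t) + 3*exp(5*t)

Factor the denominator: s^2 - 10*s + 25 = (s - 5)^2.
Partial fraction decomposition gives [3/(s - 5)] + [-5/(s - 5)^2].
Invert each term: 3/(s - 5) ↔ 3e^(5t); -5/(s - 5)^2 ↔ -5t·e^(5t).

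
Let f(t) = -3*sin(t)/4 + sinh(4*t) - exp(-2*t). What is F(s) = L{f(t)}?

The transform is linear, so treat each term independently.
L{sinh(4t)} = 4/(s^2 - 16); (-3/4)·[L{sin(t)} = 1/(s^2 + 1)]; (-1)·[L{e^(-2t)} = 1/(s + 2)].

F(s) = -3/(4*(s^2 + 1)) + 4/(s^2 - 16) - 1/(s + 2)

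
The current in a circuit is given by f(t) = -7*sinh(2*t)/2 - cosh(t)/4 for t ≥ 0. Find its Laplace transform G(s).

G(s) = -s/(4*(s^2 - 1)) - 7/(s^2 - 4)

Apply the Laplace transform termwise.
(-1/4)·[L{cosh(t)} = s/(s^2 - 1)]; (-7/2)·[L{sinh(2t)} = 2/(s^2 - 4)].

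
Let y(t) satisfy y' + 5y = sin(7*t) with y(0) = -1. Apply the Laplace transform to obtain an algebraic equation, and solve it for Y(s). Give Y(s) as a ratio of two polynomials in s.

Y(s) = (-s^2 - 42)/(s^3 + 5*s^2 + 49*s + 245)

Transform both sides with L{·}.
Using L{y'} = sY - y(0) = sY - (-1), the left side becomes (s + 5)Y - (-1).
The right side is L{sin(7*t)} = 7/(s^2 + 49).
So (s + 5)Y = 7/(s^2 + 49) + (-1).
Solve for Y(s) and write it as one ratio of polynomials.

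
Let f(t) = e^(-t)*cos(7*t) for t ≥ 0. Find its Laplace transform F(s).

F(s) = (s + 1)/((s + 1)^2 + 49)

L{cos(7t)} = s/(s^2 + 49).
By the first shifting theorem, multiplying by e^(-t) replaces s with s + 1.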